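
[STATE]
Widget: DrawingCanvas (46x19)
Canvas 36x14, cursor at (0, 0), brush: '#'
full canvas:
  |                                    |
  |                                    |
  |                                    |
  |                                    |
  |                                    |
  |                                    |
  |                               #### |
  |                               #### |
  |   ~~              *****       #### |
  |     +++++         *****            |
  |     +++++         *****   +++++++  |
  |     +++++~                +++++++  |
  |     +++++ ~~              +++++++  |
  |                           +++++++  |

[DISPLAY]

+                                             
                                              
                                              
                                              
                                              
                                              
                               ####           
                               ####           
   ~~              *****       ####           
     +++++         *****                      
     +++++         *****   +++++++            
     +++++~                +++++++            
     +++++ ~~              +++++++            
                           +++++++            
                                              
                                              
                                              
                                              
                                              


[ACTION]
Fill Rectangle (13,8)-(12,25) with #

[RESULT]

+                                             
                                              
                                              
                                              
                                              
                                              
                               ####           
                               ####           
   ~~              *****       ####           
     +++++         *****                      
     +++++         *****   +++++++            
     +++++~                +++++++            
     +++################## +++++++            
        ################## +++++++            
                                              
                                              
                                              
                                              
                                              


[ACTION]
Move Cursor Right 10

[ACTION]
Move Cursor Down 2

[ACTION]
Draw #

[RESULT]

                                              
                                              
          #                                   
                                              
                                              
                                              
                               ####           
                               ####           
   ~~              *****       ####           
     +++++         *****                      
     +++++         *****   +++++++            
     +++++~                +++++++            
     +++################## +++++++            
        ################## +++++++            
                                              
                                              
                                              
                                              
                                              


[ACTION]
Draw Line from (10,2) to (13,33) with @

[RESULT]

                                              
                                              
          #                                   
                                              
                                              
                                              
                               ####           
                               ####           
   ~~              *****       ####           
     +++++         *****                      
  @@@@@@++         *****   +++++++            
     +++@@@@@@@@@@         +++++++            
     +++##########@@@@@@@@@@++++++            
        ################## +@@@@@@            
                                              
                                              
                                              
                                              
                                              


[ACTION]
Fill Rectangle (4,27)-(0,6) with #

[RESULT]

      ######################                  
      ######################                  
      ######################                  
      ######################                  
      ######################                  
                                              
                               ####           
                               ####           
   ~~              *****       ####           
     +++++         *****                      
  @@@@@@++         *****   +++++++            
     +++@@@@@@@@@@         +++++++            
     +++##########@@@@@@@@@@++++++            
        ################## +@@@@@@            
                                              
                                              
                                              
                                              
                                              


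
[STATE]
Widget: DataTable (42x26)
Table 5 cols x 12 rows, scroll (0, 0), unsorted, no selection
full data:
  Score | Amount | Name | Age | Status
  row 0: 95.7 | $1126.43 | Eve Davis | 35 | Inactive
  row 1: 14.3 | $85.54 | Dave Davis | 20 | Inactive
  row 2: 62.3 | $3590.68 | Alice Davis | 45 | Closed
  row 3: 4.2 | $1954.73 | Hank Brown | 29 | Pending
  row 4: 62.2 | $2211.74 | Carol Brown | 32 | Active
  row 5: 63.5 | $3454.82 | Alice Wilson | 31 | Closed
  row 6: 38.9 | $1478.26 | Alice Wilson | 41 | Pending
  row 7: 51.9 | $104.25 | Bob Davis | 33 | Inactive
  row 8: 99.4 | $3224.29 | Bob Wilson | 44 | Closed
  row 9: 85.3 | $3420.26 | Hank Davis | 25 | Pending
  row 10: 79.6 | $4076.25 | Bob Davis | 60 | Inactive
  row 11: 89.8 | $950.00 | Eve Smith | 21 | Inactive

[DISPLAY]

Score│Amount  │Name        │Age│Status    
─────┼────────┼────────────┼───┼────────  
95.7 │$1126.43│Eve Davis   │35 │Inactive  
14.3 │$85.54  │Dave Davis  │20 │Inactive  
62.3 │$3590.68│Alice Davis │45 │Closed    
4.2  │$1954.73│Hank Brown  │29 │Pending   
62.2 │$2211.74│Carol Brown │32 │Active    
63.5 │$3454.82│Alice Wilson│31 │Closed    
38.9 │$1478.26│Alice Wilson│41 │Pending   
51.9 │$104.25 │Bob Davis   │33 │Inactive  
99.4 │$3224.29│Bob Wilson  │44 │Closed    
85.3 │$3420.26│Hank Davis  │25 │Pending   
79.6 │$4076.25│Bob Davis   │60 │Inactive  
89.8 │$950.00 │Eve Smith   │21 │Inactive  
                                          
                                          
                                          
                                          
                                          
                                          
                                          
                                          
                                          
                                          
                                          
                                          


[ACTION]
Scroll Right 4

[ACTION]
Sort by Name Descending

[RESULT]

Score│Amount  │Name       ▼│Age│Status    
─────┼────────┼────────────┼───┼────────  
85.3 │$3420.26│Hank Davis  │25 │Pending   
4.2  │$1954.73│Hank Brown  │29 │Pending   
89.8 │$950.00 │Eve Smith   │21 │Inactive  
95.7 │$1126.43│Eve Davis   │35 │Inactive  
14.3 │$85.54  │Dave Davis  │20 │Inactive  
62.2 │$2211.74│Carol Brown │32 │Active    
99.4 │$3224.29│Bob Wilson  │44 │Closed    
51.9 │$104.25 │Bob Davis   │33 │Inactive  
79.6 │$4076.25│Bob Davis   │60 │Inactive  
63.5 │$3454.82│Alice Wilson│31 │Closed    
38.9 │$1478.26│Alice Wilson│41 │Pending   
62.3 │$3590.68│Alice Davis │45 │Closed    
                                          
                                          
                                          
                                          
                                          
                                          
                                          
                                          
                                          
                                          
                                          
                                          


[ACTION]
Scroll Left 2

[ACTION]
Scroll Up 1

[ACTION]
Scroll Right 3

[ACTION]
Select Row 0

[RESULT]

Score│Amount  │Name       ▼│Age│Status    
─────┼────────┼────────────┼───┼────────  
>5.3 │$3420.26│Hank Davis  │25 │Pending   
4.2  │$1954.73│Hank Brown  │29 │Pending   
89.8 │$950.00 │Eve Smith   │21 │Inactive  
95.7 │$1126.43│Eve Davis   │35 │Inactive  
14.3 │$85.54  │Dave Davis  │20 │Inactive  
62.2 │$2211.74│Carol Brown │32 │Active    
99.4 │$3224.29│Bob Wilson  │44 │Closed    
51.9 │$104.25 │Bob Davis   │33 │Inactive  
79.6 │$4076.25│Bob Davis   │60 │Inactive  
63.5 │$3454.82│Alice Wilson│31 │Closed    
38.9 │$1478.26│Alice Wilson│41 │Pending   
62.3 │$3590.68│Alice Davis │45 │Closed    
                                          
                                          
                                          
                                          
                                          
                                          
                                          
                                          
                                          
                                          
                                          
                                          


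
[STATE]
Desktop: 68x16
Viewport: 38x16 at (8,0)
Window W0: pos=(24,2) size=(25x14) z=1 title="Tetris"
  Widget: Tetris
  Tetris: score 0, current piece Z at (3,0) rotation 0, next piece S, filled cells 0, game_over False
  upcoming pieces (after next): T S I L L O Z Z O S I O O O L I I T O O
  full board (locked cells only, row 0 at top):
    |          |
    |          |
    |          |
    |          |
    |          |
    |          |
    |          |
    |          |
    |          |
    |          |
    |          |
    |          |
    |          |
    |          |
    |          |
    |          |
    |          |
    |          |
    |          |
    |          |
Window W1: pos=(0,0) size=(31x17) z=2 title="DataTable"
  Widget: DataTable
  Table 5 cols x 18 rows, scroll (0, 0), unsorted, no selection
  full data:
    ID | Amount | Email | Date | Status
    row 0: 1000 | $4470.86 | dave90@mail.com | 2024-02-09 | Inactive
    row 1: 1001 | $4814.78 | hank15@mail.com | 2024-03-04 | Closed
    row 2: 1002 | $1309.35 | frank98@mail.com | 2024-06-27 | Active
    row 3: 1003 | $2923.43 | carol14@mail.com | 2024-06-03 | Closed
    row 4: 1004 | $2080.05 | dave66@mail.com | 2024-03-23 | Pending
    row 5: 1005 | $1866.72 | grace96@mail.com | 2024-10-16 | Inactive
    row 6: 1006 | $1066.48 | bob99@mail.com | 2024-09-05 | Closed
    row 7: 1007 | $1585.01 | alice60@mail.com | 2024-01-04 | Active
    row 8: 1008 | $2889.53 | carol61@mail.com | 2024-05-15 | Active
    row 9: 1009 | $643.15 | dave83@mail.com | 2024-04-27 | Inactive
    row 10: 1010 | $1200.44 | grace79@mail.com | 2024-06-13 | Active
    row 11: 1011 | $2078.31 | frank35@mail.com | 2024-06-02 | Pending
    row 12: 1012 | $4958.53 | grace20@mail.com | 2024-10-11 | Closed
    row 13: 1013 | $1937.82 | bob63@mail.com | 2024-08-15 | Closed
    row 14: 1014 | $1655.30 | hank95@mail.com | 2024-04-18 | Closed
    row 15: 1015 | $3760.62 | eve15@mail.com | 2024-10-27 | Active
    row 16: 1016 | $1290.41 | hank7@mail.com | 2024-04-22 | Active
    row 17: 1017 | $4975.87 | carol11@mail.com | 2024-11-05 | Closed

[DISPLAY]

━━━━━━━━━━━━━━━━━━━━━━┓               
ble                   ┃               
──────────────────────┨━━━━━━━━━━━━━━━
ount  │Email          ┃s              
──────┼───────────────┃───────────────
470.86│dave90@mail.com┃    │Next:     
814.78│hank15@mail.com┃    │ ░░       
309.35│frank98@mail.co┃    │░░        
923.43│carol14@mail.co┃    │          
080.05│dave66@mail.com┃    │          
866.72│grace96@mail.co┃    │          
066.48│bob99@mail.com ┃    │Score:    
585.01│alice60@mail.co┃    │0         
889.53│carol61@mail.co┃    │          
43.15 │dave83@mail.com┃    │          
200.44│grace79@mail.co┃━━━━━━━━━━━━━━━


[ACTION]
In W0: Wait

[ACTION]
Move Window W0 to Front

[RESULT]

━━━━━━━━━━━━━━━━━━━━━━┓               
ble                   ┃               
────────────────┏━━━━━━━━━━━━━━━━━━━━━
ount  │Email    ┃ Tetris              
──────┼─────────┠─────────────────────
470.86│dave90@ma┃          │Next:     
814.78│hank15@ma┃          │ ░░       
309.35│frank98@m┃          │░░        
923.43│carol14@m┃          │          
080.05│dave66@ma┃          │          
866.72│grace96@m┃          │          
066.48│bob99@mai┃          │Score:    
585.01│alice60@m┃          │0         
889.53│carol61@m┃          │          
43.15 │dave83@ma┃          │          
200.44│grace79@m┗━━━━━━━━━━━━━━━━━━━━━


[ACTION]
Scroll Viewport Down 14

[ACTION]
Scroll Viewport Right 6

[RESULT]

━━━━━━━━━━━━━━━━┓                     
                ┃                     
──────────┏━━━━━━━━━━━━━━━━━━━━━━━┓   
│Email    ┃ Tetris                ┃   
┼─────────┠───────────────────────┨   
│dave90@ma┃          │Next:       ┃   
│hank15@ma┃          │ ░░         ┃   
│frank98@m┃          │░░          ┃   
│carol14@m┃          │            ┃   
│dave66@ma┃          │            ┃   
│grace96@m┃          │            ┃   
│bob99@mai┃          │Score:      ┃   
│alice60@m┃          │0           ┃   
│carol61@m┃          │            ┃   
│dave83@ma┃          │            ┃   
│grace79@m┗━━━━━━━━━━━━━━━━━━━━━━━┛   


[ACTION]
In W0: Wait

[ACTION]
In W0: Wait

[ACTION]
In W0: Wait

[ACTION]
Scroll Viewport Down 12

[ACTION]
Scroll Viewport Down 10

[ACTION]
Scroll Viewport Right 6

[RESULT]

━━━━━━━━━━┓                           
          ┃                           
────┏━━━━━━━━━━━━━━━━━━━━━━━┓         
    ┃ Tetris                ┃         
────┠───────────────────────┨         
0@ma┃          │Next:       ┃         
5@ma┃          │ ░░         ┃         
98@m┃          │░░          ┃         
14@m┃          │            ┃         
6@ma┃          │            ┃         
96@m┃          │            ┃         
@mai┃          │Score:      ┃         
60@m┃          │0           ┃         
61@m┃          │            ┃         
3@ma┃          │            ┃         
79@m┗━━━━━━━━━━━━━━━━━━━━━━━┛         


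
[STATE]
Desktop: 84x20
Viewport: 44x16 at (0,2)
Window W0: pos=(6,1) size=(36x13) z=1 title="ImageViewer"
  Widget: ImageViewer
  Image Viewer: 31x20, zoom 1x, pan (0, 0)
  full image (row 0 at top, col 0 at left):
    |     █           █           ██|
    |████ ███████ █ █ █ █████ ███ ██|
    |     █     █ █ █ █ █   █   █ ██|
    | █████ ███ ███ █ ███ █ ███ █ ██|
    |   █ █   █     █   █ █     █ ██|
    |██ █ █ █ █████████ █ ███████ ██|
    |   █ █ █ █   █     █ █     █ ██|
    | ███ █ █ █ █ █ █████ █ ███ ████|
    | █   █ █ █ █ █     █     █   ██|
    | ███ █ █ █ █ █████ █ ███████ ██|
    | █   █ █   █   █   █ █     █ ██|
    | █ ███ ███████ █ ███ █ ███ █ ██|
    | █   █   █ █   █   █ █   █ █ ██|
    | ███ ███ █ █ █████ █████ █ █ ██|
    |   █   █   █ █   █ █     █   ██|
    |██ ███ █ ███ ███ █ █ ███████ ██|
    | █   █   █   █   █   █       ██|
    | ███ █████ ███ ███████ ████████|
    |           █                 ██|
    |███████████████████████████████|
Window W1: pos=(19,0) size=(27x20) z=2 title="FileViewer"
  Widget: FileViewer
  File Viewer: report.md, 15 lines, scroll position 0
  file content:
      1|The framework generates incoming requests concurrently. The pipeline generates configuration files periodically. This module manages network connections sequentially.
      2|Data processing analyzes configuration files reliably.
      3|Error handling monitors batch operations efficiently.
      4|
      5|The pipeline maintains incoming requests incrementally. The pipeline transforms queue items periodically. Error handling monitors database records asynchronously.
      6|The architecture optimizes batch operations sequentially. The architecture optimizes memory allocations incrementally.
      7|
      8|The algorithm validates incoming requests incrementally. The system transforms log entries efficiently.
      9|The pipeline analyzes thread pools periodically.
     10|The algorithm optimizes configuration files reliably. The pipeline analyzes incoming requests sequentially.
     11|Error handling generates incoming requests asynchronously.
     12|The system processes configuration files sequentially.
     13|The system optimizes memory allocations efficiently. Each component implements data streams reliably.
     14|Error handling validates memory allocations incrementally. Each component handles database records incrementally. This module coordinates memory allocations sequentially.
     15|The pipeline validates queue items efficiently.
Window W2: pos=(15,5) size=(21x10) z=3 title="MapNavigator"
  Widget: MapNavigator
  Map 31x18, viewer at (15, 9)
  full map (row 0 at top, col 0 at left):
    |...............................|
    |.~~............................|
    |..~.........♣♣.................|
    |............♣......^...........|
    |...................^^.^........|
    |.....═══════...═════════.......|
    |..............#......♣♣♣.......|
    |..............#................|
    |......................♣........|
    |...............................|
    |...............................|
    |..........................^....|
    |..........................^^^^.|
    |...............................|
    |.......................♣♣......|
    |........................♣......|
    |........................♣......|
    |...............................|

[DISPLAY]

      ┃ ImageViewer┠────────────────────────
      ┠────────────┃The framework generates 
      ┃     █      ┃Data processing analyzes
      ┃████ ███┏━━━━━━━━━━━━━━━━━━━┓onitors 
      ┃     █  ┃ MapNavigator      ┃        
      ┃ █████ █┠───────────────────┨ntains i
      ┃   █ █  ┃........#......♣♣♣.┃ optimiz
      ┃██ █ █ █┃........#..........┃        
      ┃   █ █ █┃................♣..┃lidates 
      ┃ ███ █ █┃.........@.........┃lyzes th
      ┃ █   █ █┃...................┃timizes 
      ┗━━━━━━━━┃...................┃enerates
               ┗━━━━━━━━━━━━━━━━━━━┛sses con
                   ┃The system optimizes mem
                   ┃Error handling validates
                   ┃The pipeline validates q


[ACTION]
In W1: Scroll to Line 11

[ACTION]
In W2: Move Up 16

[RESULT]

      ┃ ImageViewer┠────────────────────────
      ┠────────────┃The framework generates 
      ┃     █      ┃Data processing analyzes
      ┃████ ███┏━━━━━━━━━━━━━━━━━━━┓onitors 
      ┃     █  ┃ MapNavigator      ┃        
      ┃ █████ █┠───────────────────┨ntains i
      ┃   █ █  ┃                   ┃ optimiz
      ┃██ █ █ █┃                   ┃        
      ┃   █ █ █┃                   ┃lidates 
      ┃ ███ █ █┃.........@.........┃lyzes th
      ┃ █   █ █┃...................┃timizes 
      ┗━━━━━━━━┃......♣♣...........┃enerates
               ┗━━━━━━━━━━━━━━━━━━━┛sses con
                   ┃The system optimizes mem
                   ┃Error handling validates
                   ┃The pipeline validates q


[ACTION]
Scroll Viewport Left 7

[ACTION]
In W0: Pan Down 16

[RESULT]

      ┃ ImageViewer┠────────────────────────
      ┠────────────┃The framework generates 
      ┃ █   █   █  ┃Data processing analyzes
      ┃ ███ ███┏━━━━━━━━━━━━━━━━━━━┓onitors 
      ┃        ┃ MapNavigator      ┃        
      ┃████████┠───────────────────┨ntains i
      ┃        ┃                   ┃ optimiz
      ┃        ┃                   ┃        
      ┃        ┃                   ┃lidates 
      ┃        ┃.........@.........┃lyzes th
      ┃        ┃...................┃timizes 
      ┗━━━━━━━━┃......♣♣...........┃enerates
               ┗━━━━━━━━━━━━━━━━━━━┛sses con
                   ┃The system optimizes mem
                   ┃Error handling validates
                   ┃The pipeline validates q


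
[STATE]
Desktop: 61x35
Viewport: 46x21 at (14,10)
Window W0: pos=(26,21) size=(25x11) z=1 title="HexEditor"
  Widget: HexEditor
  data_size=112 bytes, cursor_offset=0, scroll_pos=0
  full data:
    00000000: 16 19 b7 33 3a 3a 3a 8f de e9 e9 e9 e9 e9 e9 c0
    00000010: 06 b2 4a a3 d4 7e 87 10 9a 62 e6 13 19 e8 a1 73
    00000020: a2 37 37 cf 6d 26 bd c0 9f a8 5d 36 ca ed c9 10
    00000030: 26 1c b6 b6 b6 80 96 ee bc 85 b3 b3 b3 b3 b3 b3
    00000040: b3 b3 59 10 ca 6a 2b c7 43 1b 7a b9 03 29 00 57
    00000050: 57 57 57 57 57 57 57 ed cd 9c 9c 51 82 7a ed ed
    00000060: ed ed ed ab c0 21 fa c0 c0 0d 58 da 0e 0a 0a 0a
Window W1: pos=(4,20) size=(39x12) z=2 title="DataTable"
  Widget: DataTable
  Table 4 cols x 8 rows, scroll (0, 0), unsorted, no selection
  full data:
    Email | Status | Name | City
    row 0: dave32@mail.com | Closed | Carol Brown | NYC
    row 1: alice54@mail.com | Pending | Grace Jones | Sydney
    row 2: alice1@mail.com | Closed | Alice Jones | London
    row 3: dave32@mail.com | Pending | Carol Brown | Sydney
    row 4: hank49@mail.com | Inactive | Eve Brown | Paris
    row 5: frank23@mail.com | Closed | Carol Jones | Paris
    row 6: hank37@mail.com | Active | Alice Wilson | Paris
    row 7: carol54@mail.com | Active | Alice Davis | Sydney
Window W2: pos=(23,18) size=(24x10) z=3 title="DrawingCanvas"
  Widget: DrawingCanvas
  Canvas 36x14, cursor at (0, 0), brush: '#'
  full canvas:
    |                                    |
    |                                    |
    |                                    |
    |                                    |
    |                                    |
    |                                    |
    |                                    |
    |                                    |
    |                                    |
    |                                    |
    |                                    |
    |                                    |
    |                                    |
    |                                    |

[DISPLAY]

                                              
                                              
                                              
                                              
                                              
                                              
                                              
                                              
         ┏━━━━━━━━━━━━━━━━━━━━━━┓             
         ┃ DrawingCanvas        ┃             
━━━━━━━━━┠──────────────────────┨             
e        ┃+                     ┃━━━┓         
─────────┃                      ┃   ┃         
       │S┃                      ┃───┨         
───────┼─┃                      ┃3 3┃         
il.com │C┃                      ┃3 d┃         
ail.com│P┃                      ┃f 6┃         
il.com │C┗━━━━━━━━━━━━━━━━━━━━━━┛6 b┃         
il.com │Pending │Carol Brown┃59 10 c┃         
il.com │Inactive│Eve Brown  ┃57 57 5┃         
ail.com│Closed  │Carol Jones┃ed ab c┃         


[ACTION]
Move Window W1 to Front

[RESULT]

                                              
                                              
                                              
                                              
                                              
                                              
                                              
                                              
         ┏━━━━━━━━━━━━━━━━━━━━━━┓             
         ┃ DrawingCanvas        ┃             
━━━━━━━━━━━━━━━━━━━━━━━━━━━━┓───┨             
e                           ┃   ┃━━━┓         
────────────────────────────┨   ┃   ┃         
       │Status  │Name       ┃   ┃───┨         
───────┼────────┼───────────┃   ┃3 3┃         
il.com │Closed  │Carol Brown┃   ┃3 d┃         
ail.com│Pending │Grace Jones┃   ┃f 6┃         
il.com │Closed  │Alice Jones┃━━━┛6 b┃         
il.com │Pending │Carol Brown┃59 10 c┃         
il.com │Inactive│Eve Brown  ┃57 57 5┃         
ail.com│Closed  │Carol Jones┃ed ab c┃         


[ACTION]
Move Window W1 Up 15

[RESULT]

il.com │Closed  │Carol Brown┃                 
ail.com│Pending │Grace Jones┃                 
il.com │Closed  │Alice Jones┃                 
il.com │Pending │Carol Brown┃                 
il.com │Inactive│Eve Brown  ┃                 
ail.com│Closed  │Carol Jones┃                 
━━━━━━━━━━━━━━━━━━━━━━━━━━━━┛                 
                                              
         ┏━━━━━━━━━━━━━━━━━━━━━━┓             
         ┃ DrawingCanvas        ┃             
         ┠──────────────────────┨             
         ┃+                     ┃━━━┓         
         ┃                      ┃   ┃         
         ┃                      ┃───┨         
         ┃                      ┃3 3┃         
         ┃                      ┃3 d┃         
         ┃                      ┃f 6┃         
         ┗━━━━━━━━━━━━━━━━━━━━━━┛6 b┃         
            ┃00000040  b3 b3 59 10 c┃         
            ┃00000050  57 57 57 57 5┃         
            ┃00000060  ed ed ed ab c┃         


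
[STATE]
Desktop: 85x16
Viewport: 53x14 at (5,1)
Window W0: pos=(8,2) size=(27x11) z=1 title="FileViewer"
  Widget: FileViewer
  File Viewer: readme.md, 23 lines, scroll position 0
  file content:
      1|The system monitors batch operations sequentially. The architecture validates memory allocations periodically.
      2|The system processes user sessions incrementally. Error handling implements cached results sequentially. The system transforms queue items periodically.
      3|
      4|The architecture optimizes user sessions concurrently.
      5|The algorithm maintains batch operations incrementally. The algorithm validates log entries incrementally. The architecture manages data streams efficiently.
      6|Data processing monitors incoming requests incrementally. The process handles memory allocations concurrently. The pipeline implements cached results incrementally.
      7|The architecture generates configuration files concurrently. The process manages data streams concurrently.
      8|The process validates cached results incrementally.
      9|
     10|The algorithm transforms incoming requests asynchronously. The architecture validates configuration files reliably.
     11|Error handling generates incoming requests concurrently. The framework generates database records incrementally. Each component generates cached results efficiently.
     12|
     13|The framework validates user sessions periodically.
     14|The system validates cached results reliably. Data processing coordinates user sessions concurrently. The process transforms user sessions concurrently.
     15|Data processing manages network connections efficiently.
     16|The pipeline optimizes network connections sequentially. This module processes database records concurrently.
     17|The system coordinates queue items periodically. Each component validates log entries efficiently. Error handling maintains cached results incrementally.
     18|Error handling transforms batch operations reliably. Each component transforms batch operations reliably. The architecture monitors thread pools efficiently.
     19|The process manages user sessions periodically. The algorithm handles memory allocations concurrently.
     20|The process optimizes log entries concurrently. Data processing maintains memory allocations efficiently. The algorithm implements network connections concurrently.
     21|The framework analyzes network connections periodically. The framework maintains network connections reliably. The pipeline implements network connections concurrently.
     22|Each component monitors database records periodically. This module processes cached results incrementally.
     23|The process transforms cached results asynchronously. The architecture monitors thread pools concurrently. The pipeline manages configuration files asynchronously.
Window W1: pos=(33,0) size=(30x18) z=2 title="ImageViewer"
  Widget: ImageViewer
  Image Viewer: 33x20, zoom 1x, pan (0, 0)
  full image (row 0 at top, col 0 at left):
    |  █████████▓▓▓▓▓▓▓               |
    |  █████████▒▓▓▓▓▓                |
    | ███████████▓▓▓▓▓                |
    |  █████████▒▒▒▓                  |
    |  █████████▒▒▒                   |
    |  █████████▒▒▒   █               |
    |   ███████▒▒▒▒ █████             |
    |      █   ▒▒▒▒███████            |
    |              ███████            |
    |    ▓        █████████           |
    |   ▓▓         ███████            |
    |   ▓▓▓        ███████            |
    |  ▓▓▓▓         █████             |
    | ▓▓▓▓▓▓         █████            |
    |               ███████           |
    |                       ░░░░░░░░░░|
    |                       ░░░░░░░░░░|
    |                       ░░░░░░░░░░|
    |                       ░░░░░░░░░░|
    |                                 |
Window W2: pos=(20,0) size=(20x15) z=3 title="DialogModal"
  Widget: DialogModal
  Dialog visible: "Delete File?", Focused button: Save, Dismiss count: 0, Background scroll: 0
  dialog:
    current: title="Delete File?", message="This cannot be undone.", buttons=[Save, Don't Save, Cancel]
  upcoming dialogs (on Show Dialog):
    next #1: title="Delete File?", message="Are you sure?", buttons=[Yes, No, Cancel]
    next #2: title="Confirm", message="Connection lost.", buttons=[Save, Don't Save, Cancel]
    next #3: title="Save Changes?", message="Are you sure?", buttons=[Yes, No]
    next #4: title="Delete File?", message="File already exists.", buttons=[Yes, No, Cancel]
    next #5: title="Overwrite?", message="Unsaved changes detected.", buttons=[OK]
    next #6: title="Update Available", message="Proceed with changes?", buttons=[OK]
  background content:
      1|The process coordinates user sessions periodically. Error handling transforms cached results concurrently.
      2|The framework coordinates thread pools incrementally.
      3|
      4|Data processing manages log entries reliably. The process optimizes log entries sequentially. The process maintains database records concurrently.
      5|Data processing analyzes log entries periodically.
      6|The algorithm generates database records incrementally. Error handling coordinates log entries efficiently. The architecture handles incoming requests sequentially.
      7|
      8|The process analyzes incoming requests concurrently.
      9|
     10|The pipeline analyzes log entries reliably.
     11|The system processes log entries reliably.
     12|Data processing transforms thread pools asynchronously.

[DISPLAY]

               ┃ DialogModal      ┃Viewer            
   ┏━━━━━━━━━━━┠──────────────────┨──────────────────
   ┃ FileViewer┃The process coordi┃█████▓▓▓▓▓▓▓      
   ┠───────────┃The framework coor┃█████▒▓▓▓▓▓       
   ┃The system ┃                  ┃██████▓▓▓▓▓       
   ┃The system ┃Da┌────────────┐ma┃█████▒▒▒▓         
   ┃           ┃Da│Delete File?│an┃█████▒▒▒          
   ┃The archite┃Th│This cannot │ne┃█████▒▒▒   █      
   ┃The algorit┃  │[Save]  Don'│  ┃████▒▒▒▒ █████    
   ┃Data proces┃Th└────────────┘yz┃█   ▒▒▒▒███████   
   ┃The archite┃                  ┃        ███████   
   ┗━━━━━━━━━━━┃The pipeline analy┃       █████████  
               ┃The system process┃        ███████   
               ┗━━━━━━━━━━━━━━━━━━┛        ███████   


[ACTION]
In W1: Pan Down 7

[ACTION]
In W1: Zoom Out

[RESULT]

               ┃ DialogModal      ┃Viewer            
   ┏━━━━━━━━━━━┠──────────────────┨──────────────────
   ┃ FileViewer┃The process coordi┃█   ▒▒▒▒███████   
   ┠───────────┃The framework coor┃        ███████   
   ┃The system ┃                  ┃       █████████  
   ┃The system ┃Da┌────────────┐ma┃        ███████   
   ┃           ┃Da│Delete File?│an┃        ███████   
   ┃The archite┃Th│This cannot │ne┃         █████    
   ┃The algorit┃  │[Save]  Don'│  ┃▓         █████   
   ┃Data proces┃Th└────────────┘yz┃         ███████  
   ┃The archite┃                  ┃                 ░
   ┗━━━━━━━━━━━┃The pipeline analy┃                 ░
               ┃The system process┃                 ░
               ┗━━━━━━━━━━━━━━━━━━┛                 ░


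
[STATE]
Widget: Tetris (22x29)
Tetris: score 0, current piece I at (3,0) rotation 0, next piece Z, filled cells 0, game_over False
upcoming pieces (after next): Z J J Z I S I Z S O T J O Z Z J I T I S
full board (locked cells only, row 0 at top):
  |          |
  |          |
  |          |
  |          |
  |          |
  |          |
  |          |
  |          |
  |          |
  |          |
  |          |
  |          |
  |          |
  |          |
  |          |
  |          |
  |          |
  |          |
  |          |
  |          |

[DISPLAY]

   ████   │Next:      
          │▓▓         
          │ ▓▓        
          │           
          │           
          │           
          │Score:     
          │0          
          │           
          │           
          │           
          │           
          │           
          │           
          │           
          │           
          │           
          │           
          │           
          │           
          │           
          │           
          │           
          │           
          │           
          │           
          │           
          │           
          │           


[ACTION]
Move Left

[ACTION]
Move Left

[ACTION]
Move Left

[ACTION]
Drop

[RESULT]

          │Next:      
████      │▓▓         
          │ ▓▓        
          │           
          │           
          │           
          │Score:     
          │0          
          │           
          │           
          │           
          │           
          │           
          │           
          │           
          │           
          │           
          │           
          │           
          │           
          │           
          │           
          │           
          │           
          │           
          │           
          │           
          │           
          │           


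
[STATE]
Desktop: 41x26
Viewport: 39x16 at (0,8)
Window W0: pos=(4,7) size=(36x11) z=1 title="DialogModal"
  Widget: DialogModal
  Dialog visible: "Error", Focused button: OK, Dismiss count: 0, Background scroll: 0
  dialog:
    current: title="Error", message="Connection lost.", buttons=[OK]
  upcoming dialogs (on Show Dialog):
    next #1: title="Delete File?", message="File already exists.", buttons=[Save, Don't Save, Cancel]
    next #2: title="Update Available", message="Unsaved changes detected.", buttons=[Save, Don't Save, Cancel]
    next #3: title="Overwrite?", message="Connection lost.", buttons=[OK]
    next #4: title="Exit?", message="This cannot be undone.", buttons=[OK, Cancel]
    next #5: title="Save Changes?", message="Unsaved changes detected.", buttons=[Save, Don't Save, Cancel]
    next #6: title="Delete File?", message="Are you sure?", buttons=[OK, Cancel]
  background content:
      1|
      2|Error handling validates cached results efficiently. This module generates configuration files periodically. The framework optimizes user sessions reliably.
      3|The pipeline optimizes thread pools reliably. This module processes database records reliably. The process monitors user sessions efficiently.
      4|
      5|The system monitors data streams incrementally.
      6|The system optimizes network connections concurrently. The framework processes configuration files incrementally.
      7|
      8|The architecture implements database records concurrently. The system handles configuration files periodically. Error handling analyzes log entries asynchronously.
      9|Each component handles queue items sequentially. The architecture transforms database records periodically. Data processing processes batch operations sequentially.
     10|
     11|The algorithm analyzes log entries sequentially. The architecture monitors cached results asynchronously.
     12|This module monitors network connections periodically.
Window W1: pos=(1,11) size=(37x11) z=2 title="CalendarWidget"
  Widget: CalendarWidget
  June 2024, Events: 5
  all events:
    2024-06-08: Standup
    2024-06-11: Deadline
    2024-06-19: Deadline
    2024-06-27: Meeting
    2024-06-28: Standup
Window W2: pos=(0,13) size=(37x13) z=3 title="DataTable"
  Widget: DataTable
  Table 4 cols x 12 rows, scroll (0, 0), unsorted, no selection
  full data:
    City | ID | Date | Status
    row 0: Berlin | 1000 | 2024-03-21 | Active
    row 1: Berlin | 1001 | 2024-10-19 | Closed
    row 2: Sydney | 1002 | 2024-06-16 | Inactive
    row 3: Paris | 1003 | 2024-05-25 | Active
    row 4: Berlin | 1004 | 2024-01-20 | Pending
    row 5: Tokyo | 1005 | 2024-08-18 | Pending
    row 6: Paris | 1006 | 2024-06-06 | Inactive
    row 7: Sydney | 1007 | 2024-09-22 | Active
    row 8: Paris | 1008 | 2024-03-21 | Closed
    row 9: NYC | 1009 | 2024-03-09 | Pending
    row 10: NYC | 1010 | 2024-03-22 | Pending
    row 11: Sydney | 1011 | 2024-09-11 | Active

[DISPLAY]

    ┃ DialogModal                      
    ┠──────────────────────────────────
    ┃                                  
 ┏━━━━━━━━━━━━━━━━━━━━━━━━━━━━━━━━━━━┓e
 ┃ CalendarWidget                    ┃l
┏━━━━━━━━━━━━━━━━━━━━━━━━━━━━━━━━━━━┓┨ 
┃ DataTable                         ┃┃i
┠───────────────────────────────────┨┃e
┃City  │ID  │Date      │Status      ┃┃ 
┃──────┼────┼──────────┼────────    ┃┃━
┃Berlin│1000│2024-03-21│Active      ┃┃ 
┃Berlin│1001│2024-10-19│Closed      ┃┃ 
┃Sydney│1002│2024-06-16│Inactive    ┃┃ 
┃Paris │1003│2024-05-25│Active      ┃┛ 
┃Berlin│1004│2024-01-20│Pending     ┃  
┃Tokyo │1005│2024-08-18│Pending     ┃  


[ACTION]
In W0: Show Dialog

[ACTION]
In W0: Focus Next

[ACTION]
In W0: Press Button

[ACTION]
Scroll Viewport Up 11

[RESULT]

                                       
                                       
                                       
                                       
                                       
                                       
                                       
    ┏━━━━━━━━━━━━━━━━━━━━━━━━━━━━━━━━━━
    ┃ DialogModal                      
    ┠──────────────────────────────────
    ┃                                  
 ┏━━━━━━━━━━━━━━━━━━━━━━━━━━━━━━━━━━━┓e
 ┃ CalendarWidget                    ┃l
┏━━━━━━━━━━━━━━━━━━━━━━━━━━━━━━━━━━━┓┨ 
┃ DataTable                         ┃┃i
┠───────────────────────────────────┨┃e
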